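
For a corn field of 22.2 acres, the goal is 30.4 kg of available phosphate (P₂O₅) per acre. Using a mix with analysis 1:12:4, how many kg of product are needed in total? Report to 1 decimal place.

5624.0 kg

Product per acre = 30.4 / 12% = 253.333 kg.
Total product = 253.333 × 22.2 = 5624 kg.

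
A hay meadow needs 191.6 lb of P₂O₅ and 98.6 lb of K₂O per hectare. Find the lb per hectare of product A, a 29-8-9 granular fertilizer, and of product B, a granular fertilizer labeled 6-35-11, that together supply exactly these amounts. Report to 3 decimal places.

591.806 lb product A, 412.159 lb product B

Per-hectare balance (a = product A, b = product B):
P₂O₅: 0.08·a + 0.35·b = 191.6
K₂O: 0.09·a + 0.11·b = 98.6
Solving simultaneously: a = 591.8062, b = 412.1586.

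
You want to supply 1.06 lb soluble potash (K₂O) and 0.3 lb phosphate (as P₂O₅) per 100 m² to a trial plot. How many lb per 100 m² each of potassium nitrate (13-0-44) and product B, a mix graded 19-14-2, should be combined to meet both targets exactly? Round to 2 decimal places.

2.31 lb potassium nitrate, 2.14 lb product B

With a, b = lb per 100 m² of potassium nitrate and product B:
K₂O: 0.44·a + 0.02·b = 1.06
P₂O₅: 0·a + 0.14·b = 0.3
Solving simultaneously: a = 2.31169, b = 2.14286.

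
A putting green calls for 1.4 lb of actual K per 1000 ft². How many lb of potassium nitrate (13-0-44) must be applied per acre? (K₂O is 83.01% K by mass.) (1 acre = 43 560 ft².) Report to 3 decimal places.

As K₂O: 1.4 / 0.8301 = 1.68654 lb per 1000 ft².
Product per 1000 ft² = 1.68654 / 44% = 3.83305 lb.
Convert to per acre: 3.83305 × 43.56 = 166.9678 lb.

166.968 lb of product per acre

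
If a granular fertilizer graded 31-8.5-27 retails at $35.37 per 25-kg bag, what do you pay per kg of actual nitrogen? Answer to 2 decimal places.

N in bag = 25 × 31% = 7.75 kg.
Cost per kg N = $35.37 / 7.75 = $4.5639.

$4.56 per kg N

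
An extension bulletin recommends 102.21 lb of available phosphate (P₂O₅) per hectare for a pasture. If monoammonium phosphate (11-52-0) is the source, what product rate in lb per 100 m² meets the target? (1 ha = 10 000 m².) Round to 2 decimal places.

1.97 lb of product per hundred sq m

Product per hectare = 102.21 / 52% = 196.558 lb.
Convert to per 100 m²: 196.558 × 0.01 = 1.96558 lb.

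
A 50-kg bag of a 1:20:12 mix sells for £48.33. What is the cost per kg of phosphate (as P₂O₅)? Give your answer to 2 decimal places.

£4.83 per kg P₂O₅

P₂O₅ in bag = 50 × 20% = 10 kg.
Cost per kg P₂O₅ = £48.33 / 10 = £4.8330.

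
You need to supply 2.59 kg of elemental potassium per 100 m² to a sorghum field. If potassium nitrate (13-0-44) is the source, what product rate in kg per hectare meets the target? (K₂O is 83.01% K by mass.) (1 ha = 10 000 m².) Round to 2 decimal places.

As K₂O: 2.59 / 0.8301 = 3.12011 kg per 100 m².
Product per 100 m² = 3.12011 / 44% = 7.09115 kg.
Convert to per hectare: 7.09115 × 100 = 709.115 kg.

709.12 kg of product per hectare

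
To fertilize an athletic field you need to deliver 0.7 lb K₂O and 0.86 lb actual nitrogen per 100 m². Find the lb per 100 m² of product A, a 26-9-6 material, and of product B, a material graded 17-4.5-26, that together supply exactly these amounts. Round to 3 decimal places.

Per-100 m² balance (a = product A, b = product B):
K₂O: 0.06·a + 0.26·b = 0.7
N: 0.26·a + 0.17·b = 0.86
From row1: a = (0.7 − 0.26·b) / 0.06.
Into row2: 0.26·(0.7 − 0.26·b)/0.06 + 0.17·b = 0.86 → b = 2.27178, a = 1.8223.

1.822 lb product A, 2.272 lb product B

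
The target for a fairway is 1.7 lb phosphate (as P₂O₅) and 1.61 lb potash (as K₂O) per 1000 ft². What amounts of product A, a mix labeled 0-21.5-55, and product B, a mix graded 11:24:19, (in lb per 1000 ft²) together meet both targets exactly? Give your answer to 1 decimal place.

Let a = lb of product A, b = lb of product B (per 1000 ft²).
P₂O₅: 0.215·a + 0.24·b = 1.7
K₂O: 0.55·a + 0.19·b = 1.61
Solving simultaneously: a = 0.695557, b = 6.46023.

0.7 lb product A, 6.5 lb product B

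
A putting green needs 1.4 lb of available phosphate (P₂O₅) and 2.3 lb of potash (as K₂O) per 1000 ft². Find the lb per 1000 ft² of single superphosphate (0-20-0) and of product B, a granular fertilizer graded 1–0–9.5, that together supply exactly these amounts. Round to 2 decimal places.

Let a = lb of single superphosphate, b = lb of product B (per 1000 ft²).
P₂O₅: 0.2·a + 0·b = 1.4
K₂O: 0·a + 0.095·b = 2.3
Solving simultaneously: a = 7, b = 24.2105.

7.00 lb single superphosphate, 24.21 lb product B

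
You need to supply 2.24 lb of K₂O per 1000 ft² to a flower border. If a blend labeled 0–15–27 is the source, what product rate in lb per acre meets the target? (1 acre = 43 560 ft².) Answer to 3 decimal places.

361.387 lb of product per acre

Product per 1000 ft² = 2.24 / 27% = 8.2963 lb.
Convert to per acre: 8.2963 × 43.56 = 361.3867 lb.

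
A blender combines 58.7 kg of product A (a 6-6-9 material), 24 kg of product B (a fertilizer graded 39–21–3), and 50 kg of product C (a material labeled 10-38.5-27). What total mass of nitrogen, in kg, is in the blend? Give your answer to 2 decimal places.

17.88 kg N

N mass = 6%×58.7 + 39%×24 + 10%×50 = 17.882 kg.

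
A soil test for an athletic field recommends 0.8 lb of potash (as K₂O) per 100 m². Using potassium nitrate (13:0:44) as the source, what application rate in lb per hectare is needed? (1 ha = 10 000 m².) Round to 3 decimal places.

181.818 lb of product per hectare

Product per 100 m² = 0.8 / 44% = 1.81818 lb.
Convert to per hectare: 1.81818 × 100 = 181.8182 lb.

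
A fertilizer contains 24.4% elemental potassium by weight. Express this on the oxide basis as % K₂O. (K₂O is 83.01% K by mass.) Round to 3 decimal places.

29.394% K₂O

%K₂O = 24.4 / 0.8301 = 29.39405%.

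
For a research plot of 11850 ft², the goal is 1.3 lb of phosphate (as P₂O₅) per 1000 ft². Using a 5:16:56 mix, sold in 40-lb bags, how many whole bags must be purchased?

Product per 1000 ft² = 1.3 / 16% = 8.125 lb.
Total product = 8.125 × 11850 / 1000 = 96.2812 lb.
Bags = ⌈96.2812 / 40⌉ = 3.

3 bags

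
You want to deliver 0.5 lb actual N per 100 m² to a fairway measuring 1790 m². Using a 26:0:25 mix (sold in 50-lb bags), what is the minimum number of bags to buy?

Product per 100 m² = 0.5 / 26% = 1.92308 lb.
Total product = 1.92308 × 1790 / 100 = 34.4231 lb.
Bags = ⌈34.4231 / 50⌉ = 1.

1 bags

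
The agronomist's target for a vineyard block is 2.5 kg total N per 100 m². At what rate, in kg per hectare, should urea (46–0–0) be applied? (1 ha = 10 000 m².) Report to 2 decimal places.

543.48 kg of product per hectare

Product per 100 m² = 2.5 / 46% = 5.43478 kg.
Convert to per hectare: 5.43478 × 100 = 543.478 kg.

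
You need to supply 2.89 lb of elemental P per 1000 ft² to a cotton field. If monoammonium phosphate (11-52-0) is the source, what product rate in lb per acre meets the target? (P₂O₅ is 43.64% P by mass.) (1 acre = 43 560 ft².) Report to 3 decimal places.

As P₂O₅: 2.89 / 0.4364 = 6.62236 lb per 1000 ft².
Product per 1000 ft² = 6.62236 / 52% = 12.7353 lb.
Convert to per acre: 12.7353 × 43.56 = 554.7504 lb.

554.750 lb of product per acre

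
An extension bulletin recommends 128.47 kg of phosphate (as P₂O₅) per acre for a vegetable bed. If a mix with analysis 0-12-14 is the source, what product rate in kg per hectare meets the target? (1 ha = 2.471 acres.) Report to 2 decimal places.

Product per acre = 128.47 / 12% = 1070.58 kg.
Convert to per hectare: 1070.58 × 2.471 = 2645.411 kg.

2645.41 kg of product per hectare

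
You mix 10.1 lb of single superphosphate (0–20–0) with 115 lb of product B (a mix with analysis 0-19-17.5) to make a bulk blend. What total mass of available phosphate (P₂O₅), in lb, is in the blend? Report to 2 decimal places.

23.87 lb P₂O₅

P₂O₅ mass = 20%×10.1 + 19%×115 = 23.87 lb.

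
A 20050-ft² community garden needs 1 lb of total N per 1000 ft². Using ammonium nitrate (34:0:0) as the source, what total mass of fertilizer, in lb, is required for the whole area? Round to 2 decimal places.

Product per 1000 ft² = 1 / 34% = 2.94118 lb.
Total product = 2.94118 × 20050 / 1000 = 58.9706 lb.

58.97 lb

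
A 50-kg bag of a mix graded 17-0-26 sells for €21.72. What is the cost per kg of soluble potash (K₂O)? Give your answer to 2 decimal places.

€1.67 per kg K₂O

K₂O in bag = 50 × 26% = 13 kg.
Cost per kg K₂O = €21.72 / 13 = €1.6708.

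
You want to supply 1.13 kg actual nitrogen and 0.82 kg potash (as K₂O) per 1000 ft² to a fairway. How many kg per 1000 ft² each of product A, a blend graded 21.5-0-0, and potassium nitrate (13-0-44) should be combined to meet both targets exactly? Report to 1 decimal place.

With a, b = kg per 1000 ft² of product A and potassium nitrate:
N: 0.215·a + 0.13·b = 1.13
K₂O: 0·a + 0.44·b = 0.82
Solving simultaneously: a = 4.12896, b = 1.86364.

4.1 kg product A, 1.9 kg potassium nitrate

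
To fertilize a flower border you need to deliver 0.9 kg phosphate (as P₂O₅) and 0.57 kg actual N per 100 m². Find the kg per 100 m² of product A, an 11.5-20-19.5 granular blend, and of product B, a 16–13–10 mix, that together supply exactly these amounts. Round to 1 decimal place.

4.1 kg product A, 0.6 kg product B

Per-100 m² balance (a = product A, b = product B):
P₂O₅: 0.2·a + 0.13·b = 0.9
N: 0.115·a + 0.16·b = 0.57
Eliminate a: (row1) − 0.2/0.115·(row2) → -0.148261·b = -0.0913043, so b = 0.615836.
Back-substitute: a = (0.9 − 0.13·0.615836) / 0.2 = 4.09971.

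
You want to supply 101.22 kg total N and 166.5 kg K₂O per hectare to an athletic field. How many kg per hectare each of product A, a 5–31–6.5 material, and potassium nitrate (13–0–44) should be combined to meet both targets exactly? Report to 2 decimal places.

Per-hectare balance (a = product A, b = potassium nitrate):
N: 0.05·a + 0.13·b = 101.22
K₂O: 0.065·a + 0.44·b = 166.5
Eliminate a: (row1) − 0.05/0.065·(row2) → -0.208462·b = -26.8569, so b = 128.834.
Back-substitute: a = (101.22 − 0.13·128.834) / 0.05 = 1689.432.

1689.43 kg product A, 128.83 kg potassium nitrate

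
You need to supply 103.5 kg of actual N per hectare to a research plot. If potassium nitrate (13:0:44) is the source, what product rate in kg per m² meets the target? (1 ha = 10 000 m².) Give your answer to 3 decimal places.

Product per hectare = 103.5 / 13% = 796.154 kg.
Convert to per m²: 796.154 × 0.0001 = 0.0796154 kg.

0.080 kg of product per sq m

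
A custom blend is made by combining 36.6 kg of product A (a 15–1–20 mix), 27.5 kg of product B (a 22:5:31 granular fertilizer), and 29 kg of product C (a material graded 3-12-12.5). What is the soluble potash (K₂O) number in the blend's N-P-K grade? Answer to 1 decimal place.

Total mass = 36.6 + 27.5 + 29 = 93.1 kg.
K₂O mass = 20%×36.6 + 31%×27.5 + 12.5%×29 = 19.47 kg.
% K₂O = 19.47 / 93.1 = 20.913%.

20.9% K₂O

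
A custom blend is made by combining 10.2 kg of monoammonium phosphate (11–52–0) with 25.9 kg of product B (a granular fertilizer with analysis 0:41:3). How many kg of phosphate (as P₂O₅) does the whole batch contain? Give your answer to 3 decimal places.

P₂O₅ mass = 52%×10.2 + 41%×25.9 = 15.923 kg.

15.923 kg P₂O₅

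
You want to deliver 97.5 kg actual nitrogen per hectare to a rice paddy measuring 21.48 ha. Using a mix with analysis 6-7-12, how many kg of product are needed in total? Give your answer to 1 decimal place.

34905.0 kg

Product per hectare = 97.5 / 6% = 1625 kg.
Total product = 1625 × 21.48 = 34905 kg.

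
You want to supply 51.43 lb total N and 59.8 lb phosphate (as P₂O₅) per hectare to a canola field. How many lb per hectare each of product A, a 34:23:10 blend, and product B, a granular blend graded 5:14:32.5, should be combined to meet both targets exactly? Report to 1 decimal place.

116.6 lb product A, 235.5 lb product B

Per-hectare balance (a = product A, b = product B):
N: 0.34·a + 0.05·b = 51.43
P₂O₅: 0.23·a + 0.14·b = 59.8
Solving simultaneously: a = 116.626, b = 235.543.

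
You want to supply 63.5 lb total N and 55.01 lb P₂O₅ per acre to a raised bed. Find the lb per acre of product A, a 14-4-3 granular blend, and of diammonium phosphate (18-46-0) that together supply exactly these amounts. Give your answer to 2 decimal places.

337.56 lb product A, 90.23 lb diammonium phosphate

Let a = lb of product A, b = lb of diammonium phosphate (per acre).
N: 0.14·a + 0.18·b = 63.5
P₂O₅: 0.04·a + 0.46·b = 55.01
Solving simultaneously: a = 337.556, b = 90.2343.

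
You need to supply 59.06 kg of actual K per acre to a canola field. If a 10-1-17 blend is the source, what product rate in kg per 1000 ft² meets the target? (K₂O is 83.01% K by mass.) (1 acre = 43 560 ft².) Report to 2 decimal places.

As K₂O: 59.06 / 0.8301 = 71.1481 kg per acre.
Product per acre = 71.1481 / 17% = 418.518 kg.
Convert to per 1000 ft²: 418.518 × 0.0229568 = 9.60785 kg.

9.61 kg of product per thousand sq ft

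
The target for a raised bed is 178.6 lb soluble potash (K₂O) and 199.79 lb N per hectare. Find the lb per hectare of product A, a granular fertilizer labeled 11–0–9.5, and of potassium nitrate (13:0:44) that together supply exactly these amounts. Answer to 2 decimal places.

Per-hectare balance (a = product A, b = potassium nitrate):
K₂O: 0.095·a + 0.44·b = 178.6
N: 0.11·a + 0.13·b = 199.79
Solving simultaneously: a = 1794.441, b = 18.473.

1794.44 lb product A, 18.47 lb potassium nitrate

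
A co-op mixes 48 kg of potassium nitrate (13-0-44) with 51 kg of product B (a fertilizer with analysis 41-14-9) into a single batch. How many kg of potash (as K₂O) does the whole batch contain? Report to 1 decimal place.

K₂O mass = 44%×48 + 9%×51 = 25.71 kg.

25.7 kg K₂O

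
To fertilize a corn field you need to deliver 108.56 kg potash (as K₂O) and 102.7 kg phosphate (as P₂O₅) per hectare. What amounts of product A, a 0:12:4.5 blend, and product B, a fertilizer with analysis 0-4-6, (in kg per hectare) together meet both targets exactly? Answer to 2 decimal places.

336.96 kg product A, 1556.61 kg product B

Per-hectare balance (a = product A, b = product B):
K₂O: 0.045·a + 0.06·b = 108.56
P₂O₅: 0.12·a + 0.04·b = 102.7
Solving simultaneously: a = 336.963, b = 1556.611.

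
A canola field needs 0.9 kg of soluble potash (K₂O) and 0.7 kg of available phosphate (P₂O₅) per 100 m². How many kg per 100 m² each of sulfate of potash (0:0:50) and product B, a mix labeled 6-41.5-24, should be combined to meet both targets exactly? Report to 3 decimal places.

Let a = kg of sulfate of potash, b = kg of product B (per 100 m²).
K₂O: 0.5·a + 0.24·b = 0.9
P₂O₅: 0·a + 0.415·b = 0.7
Solving simultaneously: a = 0.990361, b = 1.68675.

0.990 kg sulfate of potash, 1.687 kg product B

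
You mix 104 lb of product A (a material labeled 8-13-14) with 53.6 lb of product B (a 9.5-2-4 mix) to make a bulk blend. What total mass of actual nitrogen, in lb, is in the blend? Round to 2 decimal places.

13.41 lb N

N mass = 8%×104 + 9.5%×53.6 = 13.412 lb.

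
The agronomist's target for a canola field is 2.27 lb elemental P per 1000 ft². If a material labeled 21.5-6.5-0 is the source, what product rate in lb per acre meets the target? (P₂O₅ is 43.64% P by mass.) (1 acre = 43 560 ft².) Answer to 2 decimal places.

3485.91 lb of product per acre

As P₂O₅: 2.27 / 0.4364 = 5.20165 lb per 1000 ft².
Product per 1000 ft² = 5.20165 / 6.5% = 80.0254 lb.
Convert to per acre: 80.0254 × 43.56 = 3485.906 lb.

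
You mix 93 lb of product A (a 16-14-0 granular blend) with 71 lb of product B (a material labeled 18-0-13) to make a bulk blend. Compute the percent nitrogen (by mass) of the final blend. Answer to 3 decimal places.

Total mass = 93 + 71 = 164 lb.
N mass = 16%×93 + 18%×71 = 27.66 lb.
% N = 27.66 / 164 = 16.8659%.

16.866% N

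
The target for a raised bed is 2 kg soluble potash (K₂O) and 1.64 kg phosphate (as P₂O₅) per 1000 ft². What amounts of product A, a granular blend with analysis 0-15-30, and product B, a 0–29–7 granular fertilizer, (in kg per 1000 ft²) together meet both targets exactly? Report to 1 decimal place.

Per-1000 ft² balance (a = product A, b = product B):
K₂O: 0.3·a + 0.07·b = 2
P₂O₅: 0.15·a + 0.29·b = 1.64
Eliminate a: (row1) − 0.3/0.15·(row2) → -0.51·b = -1.28, so b = 2.5098.
Back-substitute: a = (2 − 0.07·2.5098) / 0.3 = 6.08105.

6.1 kg product A, 2.5 kg product B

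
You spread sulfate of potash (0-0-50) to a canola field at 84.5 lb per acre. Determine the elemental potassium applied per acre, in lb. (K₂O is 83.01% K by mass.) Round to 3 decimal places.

K₂O per acre = 84.5 × 50% = 42.25 lb.
Elemental K = 42.25 × 0.8301 = 35.0717 lb per acre.

35.072 lb K per acre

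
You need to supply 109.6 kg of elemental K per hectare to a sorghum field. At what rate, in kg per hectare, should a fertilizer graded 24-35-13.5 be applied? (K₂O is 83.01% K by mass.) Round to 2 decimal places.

As K₂O: 109.6 / 0.8301 = 132.032 kg per hectare.
Product per hectare = 132.032 / 13.5% = 978.017 kg.

978.02 kg of product per hectare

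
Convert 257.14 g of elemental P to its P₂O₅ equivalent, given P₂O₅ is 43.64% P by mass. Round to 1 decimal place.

589.2 g P₂O₅

P₂O₅ = 257.14 / 0.4364 = 589.23 g.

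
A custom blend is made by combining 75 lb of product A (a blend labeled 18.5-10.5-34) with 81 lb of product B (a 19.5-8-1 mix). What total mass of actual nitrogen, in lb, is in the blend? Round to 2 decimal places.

N mass = 18.5%×75 + 19.5%×81 = 29.67 lb.

29.67 lb N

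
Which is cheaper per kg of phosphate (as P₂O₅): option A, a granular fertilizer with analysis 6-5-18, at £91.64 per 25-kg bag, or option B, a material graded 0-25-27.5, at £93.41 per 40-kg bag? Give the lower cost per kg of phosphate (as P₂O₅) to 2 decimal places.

option A: P₂O₅ per bag = 25 × 5% = 1.25 kg; cost = 91.64 / 1.25 = £73.3120/kg P₂O₅.
option B: P₂O₅ per bag = 40 × 25% = 10 kg; cost = 93.41 / 10 = £9.3410/kg P₂O₅.
option B is cheaper.

£9.34 per kg P₂O₅ (option B)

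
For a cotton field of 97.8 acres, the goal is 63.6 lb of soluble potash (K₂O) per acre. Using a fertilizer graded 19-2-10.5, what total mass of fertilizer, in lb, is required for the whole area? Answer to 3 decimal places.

59238.857 lb

Product per acre = 63.6 / 10.5% = 605.714 lb.
Total product = 605.714 × 97.8 = 59238.8571 lb.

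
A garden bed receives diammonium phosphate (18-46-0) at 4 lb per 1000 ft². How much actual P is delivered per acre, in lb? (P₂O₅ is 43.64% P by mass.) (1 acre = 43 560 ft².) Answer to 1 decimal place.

P₂O₅ per 1000 ft² = 4 × 46% = 1.84 lb.
Elemental P = 1.84 × 0.4364 = 0.802976 lb per 1000 ft².
Convert to per acre: 0.802976 × 43.56 = 34.9776 lb.

35.0 lb P per acre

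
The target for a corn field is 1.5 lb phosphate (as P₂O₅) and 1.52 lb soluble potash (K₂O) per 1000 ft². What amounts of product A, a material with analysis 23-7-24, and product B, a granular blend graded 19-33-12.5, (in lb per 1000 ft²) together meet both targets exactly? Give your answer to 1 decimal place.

4.5 lb product A, 3.6 lb product B

With a, b = lb per 1000 ft² of product A and product B:
P₂O₅: 0.07·a + 0.33·b = 1.5
K₂O: 0.24·a + 0.125·b = 1.52
From row1: a = (1.5 − 0.33·b) / 0.07.
Into row2: 0.24·(1.5 − 0.33·b)/0.07 + 0.125·b = 1.52 → b = 3.59972, a = 4.45848.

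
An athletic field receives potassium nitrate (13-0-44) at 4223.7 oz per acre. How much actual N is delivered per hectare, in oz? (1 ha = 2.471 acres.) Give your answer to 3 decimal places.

1356.779 oz N per hectare

nitrogen per acre = 4223.7 × 13% = 549.081 oz.
Convert to per hectare: 549.081 × 2.471 = 1356.7792 oz.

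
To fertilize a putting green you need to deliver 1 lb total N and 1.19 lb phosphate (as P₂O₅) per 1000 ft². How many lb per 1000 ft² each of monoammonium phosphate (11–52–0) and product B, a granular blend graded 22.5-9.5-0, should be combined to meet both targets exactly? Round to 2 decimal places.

1.62 lb monoammonium phosphate, 3.65 lb product B

With a, b = lb per 1000 ft² of monoammonium phosphate and product B:
N: 0.11·a + 0.225·b = 1
P₂O₅: 0.52·a + 0.095·b = 1.19
Eliminate a: (row1) − 0.11/0.52·(row2) → 0.204904·b = 0.748269, so b = 3.65181.
Back-substitute: a = (1 − 0.225·3.65181) / 0.11 = 1.6213.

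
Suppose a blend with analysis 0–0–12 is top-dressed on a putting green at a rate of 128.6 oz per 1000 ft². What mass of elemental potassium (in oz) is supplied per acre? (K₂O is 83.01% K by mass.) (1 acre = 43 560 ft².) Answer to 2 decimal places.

558.01 oz K per acre

K₂O per 1000 ft² = 128.6 × 12% = 15.432 oz.
Elemental K = 15.432 × 0.8301 = 12.8101 oz per 1000 ft².
Convert to per acre: 12.8101 × 43.56 = 558.008 oz.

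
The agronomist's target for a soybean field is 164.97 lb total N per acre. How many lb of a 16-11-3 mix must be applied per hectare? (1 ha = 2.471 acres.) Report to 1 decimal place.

2547.8 lb of product per hectare

Product per acre = 164.97 / 16% = 1031.06 lb.
Convert to per hectare: 1031.06 × 2.471 = 2547.76 lb.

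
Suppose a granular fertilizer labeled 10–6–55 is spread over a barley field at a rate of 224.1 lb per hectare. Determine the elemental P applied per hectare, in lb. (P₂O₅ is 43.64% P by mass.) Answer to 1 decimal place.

5.9 lb P per hectare

P₂O₅ per hectare = 224.1 × 6% = 13.446 lb.
Elemental P = 13.446 × 0.4364 = 5.86783 lb per hectare.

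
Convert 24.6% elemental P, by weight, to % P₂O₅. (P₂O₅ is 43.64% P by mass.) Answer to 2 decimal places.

%P₂O₅ = 24.6 / 0.4364 = 56.3703%.

56.37% P₂O₅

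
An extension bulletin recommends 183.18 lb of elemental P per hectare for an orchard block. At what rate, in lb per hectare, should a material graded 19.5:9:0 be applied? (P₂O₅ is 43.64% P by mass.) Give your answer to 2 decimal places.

As P₂O₅: 183.18 / 0.4364 = 419.753 lb per hectare.
Product per hectare = 419.753 / 9% = 4663.917 lb.

4663.92 lb of product per hectare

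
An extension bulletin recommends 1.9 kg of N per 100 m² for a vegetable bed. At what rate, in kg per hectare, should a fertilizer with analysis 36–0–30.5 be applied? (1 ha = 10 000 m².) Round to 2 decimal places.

527.78 kg of product per hectare

Product per 100 m² = 1.9 / 36% = 5.27778 kg.
Convert to per hectare: 5.27778 × 100 = 527.778 kg.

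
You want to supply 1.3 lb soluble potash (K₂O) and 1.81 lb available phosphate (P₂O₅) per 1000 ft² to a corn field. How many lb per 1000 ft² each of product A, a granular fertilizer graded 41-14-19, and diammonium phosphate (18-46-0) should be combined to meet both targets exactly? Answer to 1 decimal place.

Per-1000 ft² balance (a = product A, b = diammonium phosphate):
K₂O: 0.19·a + 0·b = 1.3
P₂O₅: 0.14·a + 0.46·b = 1.81
Eliminate a: (row1) − 0.19/0.14·(row2) → -0.624286·b = -1.15643, so b = 1.8524.
Back-substitute: a = (1.3 − 0·1.8524) / 0.19 = 6.84211.

6.8 lb product A, 1.9 lb diammonium phosphate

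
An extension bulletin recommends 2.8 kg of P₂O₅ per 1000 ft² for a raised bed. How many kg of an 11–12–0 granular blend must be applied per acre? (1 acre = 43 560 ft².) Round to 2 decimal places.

Product per 1000 ft² = 2.8 / 12% = 23.3333 kg.
Convert to per acre: 23.3333 × 43.56 = 1016.4 kg.

1016.40 kg of product per acre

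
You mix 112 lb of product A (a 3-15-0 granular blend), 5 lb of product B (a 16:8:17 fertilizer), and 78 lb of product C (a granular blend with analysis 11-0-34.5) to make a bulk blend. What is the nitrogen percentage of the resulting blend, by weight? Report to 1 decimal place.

Total mass = 112 + 5 + 78 = 195 lb.
N mass = 3%×112 + 16%×5 + 11%×78 = 12.74 lb.
% N = 12.74 / 195 = 6.53333%.

6.5% N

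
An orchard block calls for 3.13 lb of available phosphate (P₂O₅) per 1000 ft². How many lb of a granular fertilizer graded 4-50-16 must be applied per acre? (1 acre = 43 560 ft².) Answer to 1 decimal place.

Product per 1000 ft² = 3.13 / 50% = 6.26 lb.
Convert to per acre: 6.26 × 43.56 = 272.686 lb.

272.7 lb of product per acre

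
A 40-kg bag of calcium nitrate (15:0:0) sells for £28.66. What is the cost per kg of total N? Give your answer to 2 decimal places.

£4.78 per kg N

N in bag = 40 × 15% = 6 kg.
Cost per kg N = £28.66 / 6 = £4.7767.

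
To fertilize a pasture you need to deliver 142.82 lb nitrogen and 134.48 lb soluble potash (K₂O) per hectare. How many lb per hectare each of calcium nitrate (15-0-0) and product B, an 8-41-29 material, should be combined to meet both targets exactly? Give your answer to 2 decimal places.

Let a = lb of calcium nitrate, b = lb of product B (per hectare).
N: 0.15·a + 0.08·b = 142.82
K₂O: 0·a + 0.29·b = 134.48
Solving simultaneously: a = 704.814, b = 463.724.

704.81 lb calcium nitrate, 463.72 lb product B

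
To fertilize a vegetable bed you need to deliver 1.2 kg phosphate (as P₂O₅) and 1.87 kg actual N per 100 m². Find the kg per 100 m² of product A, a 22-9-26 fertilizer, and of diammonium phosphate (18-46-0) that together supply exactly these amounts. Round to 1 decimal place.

Per-100 m² balance (a = product A, b = diammonium phosphate):
P₂O₅: 0.09·a + 0.46·b = 1.2
N: 0.22·a + 0.18·b = 1.87
Eliminate b: (row1) − 0.46/0.18·(row2) → -0.472222·a = -3.57889, so a = 7.57882.
Then b = (1.87 − 0.22·7.57882) / 0.18 = 1.12588.

7.6 kg product A, 1.1 kg diammonium phosphate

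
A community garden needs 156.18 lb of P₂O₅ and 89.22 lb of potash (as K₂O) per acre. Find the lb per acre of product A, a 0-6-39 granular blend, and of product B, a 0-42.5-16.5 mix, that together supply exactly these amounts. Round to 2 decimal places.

77.95 lb product A, 356.48 lb product B

With a, b = lb per acre of product A and product B:
P₂O₅: 0.06·a + 0.425·b = 156.18
K₂O: 0.39·a + 0.165·b = 89.22
Eliminate a: (row1) − 0.06/0.39·(row2) → 0.399615·b = 142.454, so b = 356.477.
Back-substitute: a = (156.18 − 0.425·356.477) / 0.06 = 77.9519.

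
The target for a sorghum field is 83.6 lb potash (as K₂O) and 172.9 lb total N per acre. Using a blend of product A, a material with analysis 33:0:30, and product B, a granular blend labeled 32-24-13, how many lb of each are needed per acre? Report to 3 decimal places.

80.508 lb product A, 457.288 lb product B

Per-acre balance (a = product A, b = product B):
K₂O: 0.3·a + 0.13·b = 83.6
N: 0.33·a + 0.32·b = 172.9
Eliminate b: (row1) − 0.13/0.32·(row2) → 0.165937·a = 13.3594, so a = 80.50847.
Then b = (172.9 − 0.33·80.50847) / 0.32 = 457.2881.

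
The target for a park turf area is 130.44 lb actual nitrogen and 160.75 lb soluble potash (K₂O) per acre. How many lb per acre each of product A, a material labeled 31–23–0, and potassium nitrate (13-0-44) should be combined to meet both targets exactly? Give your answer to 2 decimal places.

267.57 lb product A, 365.34 lb potassium nitrate

Per-acre balance (a = product A, b = potassium nitrate):
N: 0.31·a + 0.13·b = 130.44
K₂O: 0·a + 0.44·b = 160.75
Solving simultaneously: a = 267.567, b = 365.341.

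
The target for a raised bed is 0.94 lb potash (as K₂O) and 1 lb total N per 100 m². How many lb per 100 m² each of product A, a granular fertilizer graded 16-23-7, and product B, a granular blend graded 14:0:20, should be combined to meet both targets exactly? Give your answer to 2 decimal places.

Per-100 m² balance (a = product A, b = product B):
K₂O: 0.07·a + 0.2·b = 0.94
N: 0.16·a + 0.14·b = 1
Eliminate a: (row1) − 0.07/0.16·(row2) → 0.13875·b = 0.5025, so b = 3.62162.
Back-substitute: a = (0.94 − 0.2·3.62162) / 0.07 = 3.08108.

3.08 lb product A, 3.62 lb product B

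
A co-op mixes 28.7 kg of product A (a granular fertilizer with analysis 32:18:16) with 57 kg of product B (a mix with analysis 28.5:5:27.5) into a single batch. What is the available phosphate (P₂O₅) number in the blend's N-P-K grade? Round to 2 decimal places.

Total mass = 28.7 + 57 = 85.7 kg.
P₂O₅ mass = 18%×28.7 + 5%×57 = 8.016 kg.
% P₂O₅ = 8.016 / 85.7 = 9.35356%.

9.35% P₂O₅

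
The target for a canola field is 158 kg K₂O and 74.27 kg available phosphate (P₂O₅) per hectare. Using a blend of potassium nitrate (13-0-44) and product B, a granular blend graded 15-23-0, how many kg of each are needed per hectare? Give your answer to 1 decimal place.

359.1 kg potassium nitrate, 322.9 kg product B

Per-hectare balance (a = potassium nitrate, b = product B):
K₂O: 0.44·a + 0·b = 158
P₂O₅: 0·a + 0.23·b = 74.27
Solving simultaneously: a = 359.091, b = 322.913.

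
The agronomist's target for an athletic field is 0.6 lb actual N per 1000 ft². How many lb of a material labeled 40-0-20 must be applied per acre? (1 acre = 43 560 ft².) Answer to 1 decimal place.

Product per 1000 ft² = 0.6 / 40% = 1.5 lb.
Convert to per acre: 1.5 × 43.56 = 65.34 lb.

65.3 lb of product per acre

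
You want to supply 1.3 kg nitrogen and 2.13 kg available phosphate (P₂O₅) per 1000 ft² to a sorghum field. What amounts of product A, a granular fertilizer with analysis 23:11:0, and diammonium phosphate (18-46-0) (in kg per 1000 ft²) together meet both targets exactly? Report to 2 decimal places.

Per-1000 ft² balance (a = product A, b = diammonium phosphate):
N: 0.23·a + 0.18·b = 1.3
P₂O₅: 0.11·a + 0.46·b = 2.13
Solving simultaneously: a = 2.49535, b = 4.03372.

2.50 kg product A, 4.03 kg diammonium phosphate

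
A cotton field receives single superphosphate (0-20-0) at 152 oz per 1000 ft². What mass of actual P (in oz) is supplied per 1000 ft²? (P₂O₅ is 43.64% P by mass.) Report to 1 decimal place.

13.3 oz P per thousand sq ft

P₂O₅ per 1000 ft² = 152 × 20% = 30.4 oz.
Elemental P = 30.4 × 0.4364 = 13.2666 oz per 1000 ft².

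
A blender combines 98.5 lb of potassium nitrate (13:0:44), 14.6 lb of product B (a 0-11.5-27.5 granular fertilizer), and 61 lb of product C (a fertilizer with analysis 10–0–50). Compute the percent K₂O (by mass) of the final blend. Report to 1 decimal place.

44.7% K₂O

Total mass = 98.5 + 14.6 + 61 = 174.1 lb.
K₂O mass = 44%×98.5 + 27.5%×14.6 + 50%×61 = 77.855 lb.
% K₂O = 77.855 / 174.1 = 44.7186%.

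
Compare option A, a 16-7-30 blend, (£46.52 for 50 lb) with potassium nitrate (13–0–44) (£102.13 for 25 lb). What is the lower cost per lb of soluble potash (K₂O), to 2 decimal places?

£3.10 per lb K₂O (option A)

option A: K₂O per bag = 50 × 30% = 15 lb; cost = 46.52 / 15 = £3.1013/lb K₂O.
potassium nitrate: K₂O per bag = 25 × 44% = 11 lb; cost = 102.13 / 11 = £9.2845/lb K₂O.
option A is cheaper.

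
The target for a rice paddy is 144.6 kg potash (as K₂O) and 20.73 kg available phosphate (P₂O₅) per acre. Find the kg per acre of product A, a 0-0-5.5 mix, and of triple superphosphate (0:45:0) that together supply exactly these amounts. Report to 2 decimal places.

2629.09 kg product A, 46.07 kg triple superphosphate

Let a = kg of product A, b = kg of triple superphosphate (per acre).
K₂O: 0.055·a + 0·b = 144.6
P₂O₅: 0·a + 0.45·b = 20.73
Solving simultaneously: a = 2629.091, b = 46.0667.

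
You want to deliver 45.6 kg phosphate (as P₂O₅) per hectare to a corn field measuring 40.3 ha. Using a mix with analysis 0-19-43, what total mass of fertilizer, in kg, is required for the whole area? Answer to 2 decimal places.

9672.00 kg

Product per hectare = 45.6 / 19% = 240 kg.
Total product = 240 × 40.3 = 9672 kg.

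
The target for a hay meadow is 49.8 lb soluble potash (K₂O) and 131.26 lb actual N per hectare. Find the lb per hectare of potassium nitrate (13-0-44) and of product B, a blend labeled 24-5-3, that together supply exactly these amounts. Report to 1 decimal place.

Per-hectare balance (a = potassium nitrate, b = product B):
K₂O: 0.44·a + 0.03·b = 49.8
N: 0.13·a + 0.24·b = 131.26
Solving simultaneously: a = 78.8024, b = 504.232.

78.8 lb potassium nitrate, 504.2 lb product B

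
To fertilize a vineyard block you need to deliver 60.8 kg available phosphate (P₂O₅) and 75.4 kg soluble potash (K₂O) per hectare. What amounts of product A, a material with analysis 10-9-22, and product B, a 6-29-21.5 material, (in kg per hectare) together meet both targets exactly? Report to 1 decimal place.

Per-hectare balance (a = product A, b = product B):
P₂O₅: 0.09·a + 0.29·b = 60.8
K₂O: 0.22·a + 0.215·b = 75.4
Solving simultaneously: a = 197.84, b = 148.256.

197.8 kg product A, 148.3 kg product B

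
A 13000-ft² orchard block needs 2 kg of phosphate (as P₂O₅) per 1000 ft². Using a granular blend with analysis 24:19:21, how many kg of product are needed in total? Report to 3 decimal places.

136.842 kg

Product per 1000 ft² = 2 / 19% = 10.5263 kg.
Total product = 10.5263 × 13000 / 1000 = 136.8421 kg.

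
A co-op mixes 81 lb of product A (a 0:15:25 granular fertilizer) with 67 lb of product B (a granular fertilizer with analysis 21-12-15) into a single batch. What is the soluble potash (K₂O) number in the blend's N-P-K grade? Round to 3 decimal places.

Total mass = 81 + 67 = 148 lb.
K₂O mass = 25%×81 + 15%×67 = 30.3 lb.
% K₂O = 30.3 / 148 = 20.47297%.

20.473% K₂O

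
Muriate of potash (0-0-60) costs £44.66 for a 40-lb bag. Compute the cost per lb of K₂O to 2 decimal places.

K₂O in bag = 40 × 60% = 24 lb.
Cost per lb K₂O = £44.66 / 24 = £1.8608.

£1.86 per lb K₂O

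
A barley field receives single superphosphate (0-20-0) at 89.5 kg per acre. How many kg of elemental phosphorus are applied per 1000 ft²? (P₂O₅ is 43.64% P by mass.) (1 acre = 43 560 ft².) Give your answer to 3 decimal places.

0.179 kg P per thousand sq ft

P₂O₅ per acre = 89.5 × 20% = 17.9 kg.
Elemental P = 17.9 × 0.4364 = 7.81156 kg per acre.
Convert to per 1000 ft²: 7.81156 × 0.0229568 = 0.179329 kg.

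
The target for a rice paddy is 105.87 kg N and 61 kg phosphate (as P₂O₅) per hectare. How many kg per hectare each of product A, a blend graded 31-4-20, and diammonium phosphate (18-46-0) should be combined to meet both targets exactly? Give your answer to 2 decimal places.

With a, b = kg per hectare of product A and diammonium phosphate:
N: 0.31·a + 0.18·b = 105.87
P₂O₅: 0.04·a + 0.46·b = 61
From row1: a = (105.87 − 0.18·b) / 0.31.
Into row2: 0.04·(105.87 − 0.18·b)/0.31 + 0.46·b = 61 → b = 108.384, a = 278.583.

278.58 kg product A, 108.38 kg diammonium phosphate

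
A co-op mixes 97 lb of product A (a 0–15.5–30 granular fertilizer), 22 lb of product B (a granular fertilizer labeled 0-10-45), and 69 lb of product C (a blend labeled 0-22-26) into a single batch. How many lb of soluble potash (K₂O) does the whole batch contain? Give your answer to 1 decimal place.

56.9 lb K₂O

K₂O mass = 30%×97 + 45%×22 + 26%×69 = 56.94 lb.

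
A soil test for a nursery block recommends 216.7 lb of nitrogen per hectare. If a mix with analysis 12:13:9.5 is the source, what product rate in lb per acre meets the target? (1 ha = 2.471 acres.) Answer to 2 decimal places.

Product per hectare = 216.7 / 12% = 1805.83 lb.
Convert to per acre: 1805.83 × 0.404694 = 730.811 lb.

730.81 lb of product per acre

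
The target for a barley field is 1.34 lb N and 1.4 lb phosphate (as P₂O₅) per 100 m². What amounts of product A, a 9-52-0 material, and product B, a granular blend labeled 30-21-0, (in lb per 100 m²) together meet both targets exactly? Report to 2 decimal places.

Let a = lb of product A, b = lb of product B (per 100 m²).
N: 0.09·a + 0.3·b = 1.34
P₂O₅: 0.52·a + 0.21·b = 1.4
Eliminate b: (row1) − 0.3/0.21·(row2) → -0.652857·a = -0.66, so a = 1.01094.
Then b = (1.4 − 0.52·1.01094) / 0.21 = 4.16338.

1.01 lb product A, 4.16 lb product B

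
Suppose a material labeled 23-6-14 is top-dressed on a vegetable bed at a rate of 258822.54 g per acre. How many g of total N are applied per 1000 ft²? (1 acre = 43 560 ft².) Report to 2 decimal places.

nitrogen per acre = 258822.54 × 23% = 59529.2 g.
Convert to per 1000 ft²: 59529.2 × 0.0229568 = 1366.602 g.

1366.60 g N per thousand sq ft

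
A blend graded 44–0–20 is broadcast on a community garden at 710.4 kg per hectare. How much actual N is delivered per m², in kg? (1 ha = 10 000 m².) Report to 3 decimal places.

nitrogen per hectare = 710.4 × 44% = 312.576 kg.
Convert to per m²: 312.576 × 0.0001 = 0.0312576 kg.

0.031 kg N per sq m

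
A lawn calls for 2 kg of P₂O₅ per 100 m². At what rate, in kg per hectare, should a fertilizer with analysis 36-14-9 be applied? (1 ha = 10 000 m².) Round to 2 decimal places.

1428.57 kg of product per hectare

Product per 100 m² = 2 / 14% = 14.2857 kg.
Convert to per hectare: 14.2857 × 100 = 1428.571 kg.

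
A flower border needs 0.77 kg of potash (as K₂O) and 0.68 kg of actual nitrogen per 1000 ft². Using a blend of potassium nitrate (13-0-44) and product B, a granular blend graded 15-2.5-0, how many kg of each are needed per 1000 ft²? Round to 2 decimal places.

1.75 kg potassium nitrate, 3.02 kg product B

Per-1000 ft² balance (a = potassium nitrate, b = product B):
K₂O: 0.44·a + 0·b = 0.77
N: 0.13·a + 0.15·b = 0.68
Solving simultaneously: a = 1.75, b = 3.01667.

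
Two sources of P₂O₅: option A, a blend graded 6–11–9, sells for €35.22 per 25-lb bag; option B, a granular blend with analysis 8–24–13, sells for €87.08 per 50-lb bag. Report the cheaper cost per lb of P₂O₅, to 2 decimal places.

option A: P₂O₅ per bag = 25 × 11% = 2.75 lb; cost = 35.22 / 2.75 = €12.8073/lb P₂O₅.
option B: P₂O₅ per bag = 50 × 24% = 12 lb; cost = 87.08 / 12 = €7.2567/lb P₂O₅.
option B is cheaper.

€7.26 per lb P₂O₅ (option B)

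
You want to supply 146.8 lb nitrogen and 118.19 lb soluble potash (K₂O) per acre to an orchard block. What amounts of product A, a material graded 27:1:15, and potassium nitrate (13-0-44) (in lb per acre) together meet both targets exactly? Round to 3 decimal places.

495.743 lb product A, 99.610 lb potassium nitrate

Let a = lb of product A, b = lb of potassium nitrate (per acre).
N: 0.27·a + 0.13·b = 146.8
K₂O: 0.15·a + 0.44·b = 118.19
Eliminate a: (row1) − 0.27/0.15·(row2) → -0.662·b = -65.942, so b = 99.6103.
Back-substitute: a = (146.8 − 0.13·99.6103) / 0.27 = 495.7432.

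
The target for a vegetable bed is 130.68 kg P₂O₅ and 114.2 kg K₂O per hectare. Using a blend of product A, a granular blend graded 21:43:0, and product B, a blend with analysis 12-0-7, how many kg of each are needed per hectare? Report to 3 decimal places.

303.907 kg product A, 1631.429 kg product B

Let a = kg of product A, b = kg of product B (per hectare).
P₂O₅: 0.43·a + 0·b = 130.68
K₂O: 0·a + 0.07·b = 114.2
Solving simultaneously: a = 303.90698, b = 1631.4286.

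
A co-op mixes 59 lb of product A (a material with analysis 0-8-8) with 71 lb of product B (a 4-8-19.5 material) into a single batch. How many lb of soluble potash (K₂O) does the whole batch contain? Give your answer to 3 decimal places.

18.565 lb K₂O

K₂O mass = 8%×59 + 19.5%×71 = 18.565 lb.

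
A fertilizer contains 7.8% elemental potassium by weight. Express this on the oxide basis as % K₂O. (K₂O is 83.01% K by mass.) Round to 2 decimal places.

9.40% K₂O

%K₂O = 7.8 / 0.8301 = 9.39646%.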